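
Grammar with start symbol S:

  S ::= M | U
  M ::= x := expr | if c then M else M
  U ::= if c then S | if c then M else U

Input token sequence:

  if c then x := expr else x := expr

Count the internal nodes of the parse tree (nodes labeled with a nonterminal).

4

[S [M if c then [M x := expr] else [M x := expr]]]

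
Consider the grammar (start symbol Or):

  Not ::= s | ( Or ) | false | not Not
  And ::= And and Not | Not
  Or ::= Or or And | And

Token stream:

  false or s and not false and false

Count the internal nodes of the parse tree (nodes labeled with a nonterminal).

[Or [Or [And [Not false]]] or [And [And [And [Not s]] and [Not not [Not false]]] and [Not false]]]

11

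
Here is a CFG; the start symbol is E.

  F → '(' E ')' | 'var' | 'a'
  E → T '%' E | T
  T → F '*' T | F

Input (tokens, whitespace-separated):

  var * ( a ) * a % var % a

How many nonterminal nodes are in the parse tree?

[E [T [F var] * [T [F ( [E [T [F a]]] )] * [T [F a]]]] % [E [T [F var]] % [E [T [F a]]]]]

16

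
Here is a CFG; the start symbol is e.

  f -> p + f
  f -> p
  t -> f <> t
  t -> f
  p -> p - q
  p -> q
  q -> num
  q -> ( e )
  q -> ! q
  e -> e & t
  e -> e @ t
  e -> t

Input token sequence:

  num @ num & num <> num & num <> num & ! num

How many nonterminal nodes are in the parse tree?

[e [e [e [e [e [t [f [p [q num]]]]] @ [t [f [p [q num]]]]] & [t [f [p [q num]]] <> [t [f [p [q num]]]]]] & [t [f [p [q num]]] <> [t [f [p [q num]]]]]] & [t [f [p [q ! [q num]]]]]]

34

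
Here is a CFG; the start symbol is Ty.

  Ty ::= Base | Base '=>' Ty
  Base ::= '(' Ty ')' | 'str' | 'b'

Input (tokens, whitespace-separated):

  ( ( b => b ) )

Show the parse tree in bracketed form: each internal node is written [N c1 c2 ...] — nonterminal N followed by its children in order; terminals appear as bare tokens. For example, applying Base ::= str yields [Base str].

[Ty [Base ( [Ty [Base ( [Ty [Base b] => [Ty [Base b]]] )]] )]]

Ty
Base
( Ty )
( Base )
( ( Ty ) )
( ( Base => Ty ) )
( ( b => Ty ) )
( ( b => Base ) )
( ( b => b ) )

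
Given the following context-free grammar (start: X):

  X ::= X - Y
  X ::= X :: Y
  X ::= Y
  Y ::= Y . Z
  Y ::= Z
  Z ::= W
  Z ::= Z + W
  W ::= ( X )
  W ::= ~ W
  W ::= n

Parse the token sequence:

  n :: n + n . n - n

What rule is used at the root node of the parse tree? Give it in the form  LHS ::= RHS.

[X [X [X [Y [Z [W n]]]] :: [Y [Y [Z [Z [W n]] + [W n]]] . [Z [W n]]]] - [Y [Z [W n]]]]

X ::= X - Y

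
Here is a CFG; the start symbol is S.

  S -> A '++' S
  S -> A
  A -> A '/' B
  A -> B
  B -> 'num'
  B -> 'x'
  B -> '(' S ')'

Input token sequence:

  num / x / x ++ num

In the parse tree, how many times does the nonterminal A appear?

[S [A [A [A [B num]] / [B x]] / [B x]] ++ [S [A [B num]]]]

4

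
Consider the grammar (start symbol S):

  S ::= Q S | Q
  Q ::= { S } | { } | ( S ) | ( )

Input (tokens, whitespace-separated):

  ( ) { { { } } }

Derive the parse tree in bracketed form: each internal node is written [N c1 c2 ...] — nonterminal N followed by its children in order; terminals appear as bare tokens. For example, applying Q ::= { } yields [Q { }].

[S [Q ( )] [S [Q { [S [Q { [S [Q { }]] }]] }]]]

S
Q S
( ) S
( ) Q
( ) { S }
( ) { Q }
( ) { { S } }
( ) { { Q } }
( ) { { { } } }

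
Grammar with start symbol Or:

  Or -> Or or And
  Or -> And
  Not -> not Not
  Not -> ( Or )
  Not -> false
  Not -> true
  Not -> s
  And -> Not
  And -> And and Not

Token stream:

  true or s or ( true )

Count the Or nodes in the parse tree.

[Or [Or [Or [And [Not true]]] or [And [Not s]]] or [And [Not ( [Or [And [Not true]]] )]]]

4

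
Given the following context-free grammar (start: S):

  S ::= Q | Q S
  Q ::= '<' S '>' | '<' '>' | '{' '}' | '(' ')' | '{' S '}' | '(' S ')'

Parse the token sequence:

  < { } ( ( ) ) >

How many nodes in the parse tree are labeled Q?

[S [Q < [S [Q { }] [S [Q ( [S [Q ( )]] )]]] >]]

4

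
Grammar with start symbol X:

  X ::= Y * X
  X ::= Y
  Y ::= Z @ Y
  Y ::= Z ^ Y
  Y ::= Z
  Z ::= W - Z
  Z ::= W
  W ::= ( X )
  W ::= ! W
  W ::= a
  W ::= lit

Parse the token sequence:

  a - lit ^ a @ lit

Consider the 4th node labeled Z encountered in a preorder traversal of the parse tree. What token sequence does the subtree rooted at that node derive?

lit

[X [Y [Z [W a] - [Z [W lit]]] ^ [Y [Z [W a]] @ [Y [Z [W lit]]]]]]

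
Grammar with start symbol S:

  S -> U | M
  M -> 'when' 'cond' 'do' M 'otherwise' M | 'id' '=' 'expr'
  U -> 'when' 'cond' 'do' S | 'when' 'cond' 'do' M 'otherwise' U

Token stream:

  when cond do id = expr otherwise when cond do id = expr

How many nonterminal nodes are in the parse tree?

6

[S [U when cond do [M id = expr] otherwise [U when cond do [S [M id = expr]]]]]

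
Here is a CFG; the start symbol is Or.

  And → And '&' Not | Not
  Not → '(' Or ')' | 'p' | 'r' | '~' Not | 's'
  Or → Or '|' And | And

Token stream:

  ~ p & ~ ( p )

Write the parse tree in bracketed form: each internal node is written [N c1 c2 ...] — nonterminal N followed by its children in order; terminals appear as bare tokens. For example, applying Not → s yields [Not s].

Or
And
And & Not
Not & Not
~ Not & Not
~ p & Not
~ p & ~ Not
~ p & ~ ( Or )
~ p & ~ ( And )
~ p & ~ ( Not )
~ p & ~ ( p )

[Or [And [And [Not ~ [Not p]]] & [Not ~ [Not ( [Or [And [Not p]]] )]]]]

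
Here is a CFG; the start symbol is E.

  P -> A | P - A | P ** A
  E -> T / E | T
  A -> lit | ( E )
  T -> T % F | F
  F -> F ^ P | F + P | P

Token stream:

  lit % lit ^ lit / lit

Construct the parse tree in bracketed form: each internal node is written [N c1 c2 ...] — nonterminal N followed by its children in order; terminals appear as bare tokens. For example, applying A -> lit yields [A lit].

[E [T [T [F [P [A lit]]]] % [F [F [P [A lit]]] ^ [P [A lit]]]] / [E [T [F [P [A lit]]]]]]

E
T / E
T % F / E
F % F / E
P % F / E
A % F / E
lit % F / E
lit % F ^ P / E
lit % P ^ P / E
lit % A ^ P / E
lit % lit ^ P / E
lit % lit ^ A / E
lit % lit ^ lit / E
lit % lit ^ lit / T
lit % lit ^ lit / F
lit % lit ^ lit / P
lit % lit ^ lit / A
lit % lit ^ lit / lit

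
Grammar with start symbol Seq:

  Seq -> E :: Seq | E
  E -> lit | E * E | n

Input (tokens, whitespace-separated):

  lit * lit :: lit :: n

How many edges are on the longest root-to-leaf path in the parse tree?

[Seq [E [E lit] * [E lit]] :: [Seq [E lit] :: [Seq [E n]]]]

4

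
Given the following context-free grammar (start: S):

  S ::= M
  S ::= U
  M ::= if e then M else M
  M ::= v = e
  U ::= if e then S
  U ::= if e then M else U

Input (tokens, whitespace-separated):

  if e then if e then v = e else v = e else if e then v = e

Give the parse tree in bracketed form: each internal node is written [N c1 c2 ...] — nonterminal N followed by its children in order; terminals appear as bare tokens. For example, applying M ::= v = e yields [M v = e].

S
U
if e then M else U
if e then if e then M else M else U
if e then if e then v = e else M else U
if e then if e then v = e else v = e else U
if e then if e then v = e else v = e else if e then S
if e then if e then v = e else v = e else if e then M
if e then if e then v = e else v = e else if e then v = e

[S [U if e then [M if e then [M v = e] else [M v = e]] else [U if e then [S [M v = e]]]]]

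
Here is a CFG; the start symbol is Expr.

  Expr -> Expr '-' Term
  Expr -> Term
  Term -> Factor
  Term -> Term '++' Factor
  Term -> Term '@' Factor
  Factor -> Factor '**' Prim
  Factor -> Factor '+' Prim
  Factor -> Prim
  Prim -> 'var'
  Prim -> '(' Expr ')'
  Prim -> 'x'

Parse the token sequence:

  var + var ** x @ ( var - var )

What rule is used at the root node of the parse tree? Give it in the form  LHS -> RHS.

[Expr [Term [Term [Factor [Factor [Factor [Prim var]] + [Prim var]] ** [Prim x]]] @ [Factor [Prim ( [Expr [Expr [Term [Factor [Prim var]]]] - [Term [Factor [Prim var]]]] )]]]]

Expr -> Term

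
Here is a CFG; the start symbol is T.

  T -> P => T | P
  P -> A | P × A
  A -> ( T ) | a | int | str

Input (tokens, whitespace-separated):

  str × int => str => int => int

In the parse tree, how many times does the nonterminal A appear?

5

[T [P [P [A str]] × [A int]] => [T [P [A str]] => [T [P [A int]] => [T [P [A int]]]]]]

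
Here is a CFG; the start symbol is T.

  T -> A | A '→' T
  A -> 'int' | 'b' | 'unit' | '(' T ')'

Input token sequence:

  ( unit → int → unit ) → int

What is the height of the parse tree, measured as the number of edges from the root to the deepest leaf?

[T [A ( [T [A unit] → [T [A int] → [T [A unit]]]] )] → [T [A int]]]

6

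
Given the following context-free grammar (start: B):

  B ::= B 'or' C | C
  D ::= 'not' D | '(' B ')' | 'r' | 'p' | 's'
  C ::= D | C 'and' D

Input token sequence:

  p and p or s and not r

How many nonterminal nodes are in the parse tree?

[B [B [C [C [D p]] and [D p]]] or [C [C [D s]] and [D not [D r]]]]

11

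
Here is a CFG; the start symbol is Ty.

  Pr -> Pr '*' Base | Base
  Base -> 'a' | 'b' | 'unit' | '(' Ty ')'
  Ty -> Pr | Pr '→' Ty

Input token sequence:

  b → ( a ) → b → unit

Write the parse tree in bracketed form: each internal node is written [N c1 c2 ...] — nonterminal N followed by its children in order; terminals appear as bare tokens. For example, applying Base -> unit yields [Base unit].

Ty
Pr → Ty
Base → Ty
b → Ty
b → Pr → Ty
b → Base → Ty
b → ( Ty ) → Ty
b → ( Pr ) → Ty
b → ( Base ) → Ty
b → ( a ) → Ty
b → ( a ) → Pr → Ty
b → ( a ) → Base → Ty
b → ( a ) → b → Ty
b → ( a ) → b → Pr
b → ( a ) → b → Base
b → ( a ) → b → unit

[Ty [Pr [Base b]] → [Ty [Pr [Base ( [Ty [Pr [Base a]]] )]] → [Ty [Pr [Base b]] → [Ty [Pr [Base unit]]]]]]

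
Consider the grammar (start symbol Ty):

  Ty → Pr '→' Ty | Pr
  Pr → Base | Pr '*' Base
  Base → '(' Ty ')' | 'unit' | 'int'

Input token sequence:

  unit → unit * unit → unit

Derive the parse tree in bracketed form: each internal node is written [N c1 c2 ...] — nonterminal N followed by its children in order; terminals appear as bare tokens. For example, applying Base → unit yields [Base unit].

[Ty [Pr [Base unit]] → [Ty [Pr [Pr [Base unit]] * [Base unit]] → [Ty [Pr [Base unit]]]]]

Ty
Pr → Ty
Base → Ty
unit → Ty
unit → Pr → Ty
unit → Pr * Base → Ty
unit → Base * Base → Ty
unit → unit * Base → Ty
unit → unit * unit → Ty
unit → unit * unit → Pr
unit → unit * unit → Base
unit → unit * unit → unit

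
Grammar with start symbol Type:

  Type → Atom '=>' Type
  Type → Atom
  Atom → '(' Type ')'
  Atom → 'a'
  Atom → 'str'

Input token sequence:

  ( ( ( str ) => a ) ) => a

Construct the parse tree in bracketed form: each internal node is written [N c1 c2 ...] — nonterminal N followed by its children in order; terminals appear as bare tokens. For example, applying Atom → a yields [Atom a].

Type
Atom => Type
( Type ) => Type
( Atom ) => Type
( ( Type ) ) => Type
( ( Atom => Type ) ) => Type
( ( ( Type ) => Type ) ) => Type
( ( ( Atom ) => Type ) ) => Type
( ( ( str ) => Type ) ) => Type
( ( ( str ) => Atom ) ) => Type
( ( ( str ) => a ) ) => Type
( ( ( str ) => a ) ) => Atom
( ( ( str ) => a ) ) => a

[Type [Atom ( [Type [Atom ( [Type [Atom ( [Type [Atom str]] )] => [Type [Atom a]]] )]] )] => [Type [Atom a]]]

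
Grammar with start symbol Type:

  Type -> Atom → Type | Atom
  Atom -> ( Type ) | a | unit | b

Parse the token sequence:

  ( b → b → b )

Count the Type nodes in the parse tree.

4

[Type [Atom ( [Type [Atom b] → [Type [Atom b] → [Type [Atom b]]]] )]]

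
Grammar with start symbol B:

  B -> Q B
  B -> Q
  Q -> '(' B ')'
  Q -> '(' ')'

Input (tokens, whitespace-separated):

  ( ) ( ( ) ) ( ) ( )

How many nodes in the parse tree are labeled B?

5

[B [Q ( )] [B [Q ( [B [Q ( )]] )] [B [Q ( )] [B [Q ( )]]]]]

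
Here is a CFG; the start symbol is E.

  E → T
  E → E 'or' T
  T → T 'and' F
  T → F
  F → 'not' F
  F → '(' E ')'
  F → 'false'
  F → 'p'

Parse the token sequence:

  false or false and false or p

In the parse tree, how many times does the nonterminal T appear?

[E [E [E [T [F false]]] or [T [T [F false]] and [F false]]] or [T [F p]]]

4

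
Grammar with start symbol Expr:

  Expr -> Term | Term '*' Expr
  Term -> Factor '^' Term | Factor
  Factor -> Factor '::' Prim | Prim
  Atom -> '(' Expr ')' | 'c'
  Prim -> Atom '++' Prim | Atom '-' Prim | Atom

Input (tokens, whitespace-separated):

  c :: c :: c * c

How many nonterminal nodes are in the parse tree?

[Expr [Term [Factor [Factor [Factor [Prim [Atom c]]] :: [Prim [Atom c]]] :: [Prim [Atom c]]]] * [Expr [Term [Factor [Prim [Atom c]]]]]]

16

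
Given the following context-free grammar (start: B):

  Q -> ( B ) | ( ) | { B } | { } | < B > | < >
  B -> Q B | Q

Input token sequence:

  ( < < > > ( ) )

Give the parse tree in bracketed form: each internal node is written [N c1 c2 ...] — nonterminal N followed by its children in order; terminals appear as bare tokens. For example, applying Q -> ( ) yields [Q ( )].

[B [Q ( [B [Q < [B [Q < >]] >] [B [Q ( )]]] )]]

B
Q
( B )
( Q B )
( < B > B )
( < Q > B )
( < < > > B )
( < < > > Q )
( < < > > ( ) )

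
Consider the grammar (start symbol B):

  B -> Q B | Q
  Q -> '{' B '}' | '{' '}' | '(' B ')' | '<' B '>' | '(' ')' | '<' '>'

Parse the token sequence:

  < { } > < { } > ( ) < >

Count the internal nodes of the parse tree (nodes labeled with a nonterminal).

12

[B [Q < [B [Q { }]] >] [B [Q < [B [Q { }]] >] [B [Q ( )] [B [Q < >]]]]]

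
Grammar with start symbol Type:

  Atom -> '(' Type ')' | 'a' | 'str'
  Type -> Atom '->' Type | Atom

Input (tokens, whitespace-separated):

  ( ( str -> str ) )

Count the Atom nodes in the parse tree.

4

[Type [Atom ( [Type [Atom ( [Type [Atom str] -> [Type [Atom str]]] )]] )]]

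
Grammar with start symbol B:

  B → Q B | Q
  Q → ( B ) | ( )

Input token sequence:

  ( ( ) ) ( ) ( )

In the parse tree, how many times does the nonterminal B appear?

4

[B [Q ( [B [Q ( )]] )] [B [Q ( )] [B [Q ( )]]]]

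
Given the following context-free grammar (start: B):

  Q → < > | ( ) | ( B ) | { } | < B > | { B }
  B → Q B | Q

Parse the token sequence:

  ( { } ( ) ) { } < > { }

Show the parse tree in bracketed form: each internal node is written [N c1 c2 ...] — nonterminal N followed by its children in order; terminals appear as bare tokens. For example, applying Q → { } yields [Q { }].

B
Q B
( B ) B
( Q B ) B
( { } B ) B
( { } Q ) B
( { } ( ) ) B
( { } ( ) ) Q B
( { } ( ) ) { } B
( { } ( ) ) { } Q B
( { } ( ) ) { } < > B
( { } ( ) ) { } < > Q
( { } ( ) ) { } < > { }

[B [Q ( [B [Q { }] [B [Q ( )]]] )] [B [Q { }] [B [Q < >] [B [Q { }]]]]]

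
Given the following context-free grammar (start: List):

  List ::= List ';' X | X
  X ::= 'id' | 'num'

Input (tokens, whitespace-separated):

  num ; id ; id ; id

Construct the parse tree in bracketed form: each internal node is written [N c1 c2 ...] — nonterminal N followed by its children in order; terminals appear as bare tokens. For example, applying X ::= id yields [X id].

[List [List [List [List [X num]] ; [X id]] ; [X id]] ; [X id]]

List
List ; X
List ; X ; X
List ; X ; X ; X
X ; X ; X ; X
num ; X ; X ; X
num ; id ; X ; X
num ; id ; id ; X
num ; id ; id ; id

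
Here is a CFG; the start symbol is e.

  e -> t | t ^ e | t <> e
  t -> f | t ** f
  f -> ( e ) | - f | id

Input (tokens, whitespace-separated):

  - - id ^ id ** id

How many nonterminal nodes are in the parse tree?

[e [t [f - [f - [f id]]]] ^ [e [t [t [f id]] ** [f id]]]]

10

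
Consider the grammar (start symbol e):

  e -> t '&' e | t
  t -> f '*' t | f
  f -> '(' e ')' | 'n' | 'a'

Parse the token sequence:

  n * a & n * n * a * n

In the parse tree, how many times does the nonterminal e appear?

2

[e [t [f n] * [t [f a]]] & [e [t [f n] * [t [f n] * [t [f a] * [t [f n]]]]]]]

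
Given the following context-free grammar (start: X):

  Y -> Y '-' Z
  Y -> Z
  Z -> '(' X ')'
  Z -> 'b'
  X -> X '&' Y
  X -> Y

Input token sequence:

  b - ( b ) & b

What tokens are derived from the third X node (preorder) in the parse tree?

[X [X [Y [Y [Z b]] - [Z ( [X [Y [Z b]]] )]]] & [Y [Z b]]]

b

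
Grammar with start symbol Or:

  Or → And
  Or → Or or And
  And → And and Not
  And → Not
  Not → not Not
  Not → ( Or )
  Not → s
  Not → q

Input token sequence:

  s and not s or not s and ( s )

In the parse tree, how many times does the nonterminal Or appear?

3

[Or [Or [And [And [Not s]] and [Not not [Not s]]]] or [And [And [Not not [Not s]]] and [Not ( [Or [And [Not s]]] )]]]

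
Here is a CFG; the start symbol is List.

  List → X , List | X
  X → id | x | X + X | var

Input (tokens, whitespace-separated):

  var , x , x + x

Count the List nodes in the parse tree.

3

[List [X var] , [List [X x] , [List [X [X x] + [X x]]]]]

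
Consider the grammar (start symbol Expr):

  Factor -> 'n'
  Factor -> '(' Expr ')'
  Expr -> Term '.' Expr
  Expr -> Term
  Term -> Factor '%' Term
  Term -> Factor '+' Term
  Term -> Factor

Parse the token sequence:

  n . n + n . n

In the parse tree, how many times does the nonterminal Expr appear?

3

[Expr [Term [Factor n]] . [Expr [Term [Factor n] + [Term [Factor n]]] . [Expr [Term [Factor n]]]]]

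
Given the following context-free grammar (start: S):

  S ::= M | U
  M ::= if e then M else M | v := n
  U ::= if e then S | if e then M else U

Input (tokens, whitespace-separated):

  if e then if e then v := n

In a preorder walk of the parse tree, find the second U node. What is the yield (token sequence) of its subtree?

[S [U if e then [S [U if e then [S [M v := n]]]]]]

if e then v := n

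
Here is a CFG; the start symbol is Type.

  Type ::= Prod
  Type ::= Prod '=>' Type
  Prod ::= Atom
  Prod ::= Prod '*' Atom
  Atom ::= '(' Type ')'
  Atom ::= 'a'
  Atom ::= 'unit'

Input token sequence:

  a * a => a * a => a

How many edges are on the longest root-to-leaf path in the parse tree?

5

[Type [Prod [Prod [Atom a]] * [Atom a]] => [Type [Prod [Prod [Atom a]] * [Atom a]] => [Type [Prod [Atom a]]]]]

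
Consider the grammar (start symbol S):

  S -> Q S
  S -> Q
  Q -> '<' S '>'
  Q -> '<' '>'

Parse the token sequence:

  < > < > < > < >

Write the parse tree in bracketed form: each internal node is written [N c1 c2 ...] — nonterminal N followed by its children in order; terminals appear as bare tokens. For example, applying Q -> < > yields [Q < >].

S
Q S
< > S
< > Q S
< > < > S
< > < > Q S
< > < > < > S
< > < > < > Q
< > < > < > < >

[S [Q < >] [S [Q < >] [S [Q < >] [S [Q < >]]]]]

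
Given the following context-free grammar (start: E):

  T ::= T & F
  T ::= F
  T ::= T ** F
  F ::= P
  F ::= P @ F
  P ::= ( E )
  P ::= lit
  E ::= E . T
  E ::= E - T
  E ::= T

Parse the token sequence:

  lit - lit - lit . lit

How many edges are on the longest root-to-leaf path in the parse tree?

[E [E [E [E [T [F [P lit]]]] - [T [F [P lit]]]] - [T [F [P lit]]]] . [T [F [P lit]]]]

7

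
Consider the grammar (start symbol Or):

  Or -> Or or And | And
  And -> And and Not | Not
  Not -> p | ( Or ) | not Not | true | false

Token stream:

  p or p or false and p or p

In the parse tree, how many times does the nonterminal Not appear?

[Or [Or [Or [Or [And [Not p]]] or [And [Not p]]] or [And [And [Not false]] and [Not p]]] or [And [Not p]]]

5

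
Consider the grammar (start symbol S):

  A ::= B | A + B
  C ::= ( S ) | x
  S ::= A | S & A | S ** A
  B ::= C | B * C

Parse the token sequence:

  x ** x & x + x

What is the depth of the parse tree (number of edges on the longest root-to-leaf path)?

6

[S [S [S [A [B [C x]]]] ** [A [B [C x]]]] & [A [A [B [C x]]] + [B [C x]]]]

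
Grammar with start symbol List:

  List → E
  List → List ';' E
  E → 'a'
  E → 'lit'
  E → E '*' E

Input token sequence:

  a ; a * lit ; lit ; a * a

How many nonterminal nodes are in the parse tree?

12

[List [List [List [List [E a]] ; [E [E a] * [E lit]]] ; [E lit]] ; [E [E a] * [E a]]]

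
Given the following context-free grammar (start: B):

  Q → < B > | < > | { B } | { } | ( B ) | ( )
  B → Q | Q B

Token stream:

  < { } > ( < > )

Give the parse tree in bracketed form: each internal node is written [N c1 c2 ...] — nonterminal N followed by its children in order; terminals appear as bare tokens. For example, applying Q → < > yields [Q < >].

[B [Q < [B [Q { }]] >] [B [Q ( [B [Q < >]] )]]]

B
Q B
< B > B
< Q > B
< { } > B
< { } > Q
< { } > ( B )
< { } > ( Q )
< { } > ( < > )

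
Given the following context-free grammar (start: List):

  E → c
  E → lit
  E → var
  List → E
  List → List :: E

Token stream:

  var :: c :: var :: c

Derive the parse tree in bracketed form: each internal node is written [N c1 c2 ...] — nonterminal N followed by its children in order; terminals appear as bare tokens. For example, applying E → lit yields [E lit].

[List [List [List [List [E var]] :: [E c]] :: [E var]] :: [E c]]

List
List :: E
List :: E :: E
List :: E :: E :: E
E :: E :: E :: E
var :: E :: E :: E
var :: c :: E :: E
var :: c :: var :: E
var :: c :: var :: c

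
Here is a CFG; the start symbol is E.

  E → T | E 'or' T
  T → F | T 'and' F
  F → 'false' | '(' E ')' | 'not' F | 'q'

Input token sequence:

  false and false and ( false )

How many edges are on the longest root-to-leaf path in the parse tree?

6

[E [T [T [T [F false]] and [F false]] and [F ( [E [T [F false]]] )]]]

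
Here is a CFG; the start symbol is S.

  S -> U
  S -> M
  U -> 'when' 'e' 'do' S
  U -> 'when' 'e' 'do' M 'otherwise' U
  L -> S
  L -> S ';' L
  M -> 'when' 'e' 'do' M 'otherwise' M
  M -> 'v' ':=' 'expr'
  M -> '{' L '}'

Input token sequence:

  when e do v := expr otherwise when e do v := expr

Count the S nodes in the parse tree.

[S [U when e do [M v := expr] otherwise [U when e do [S [M v := expr]]]]]

2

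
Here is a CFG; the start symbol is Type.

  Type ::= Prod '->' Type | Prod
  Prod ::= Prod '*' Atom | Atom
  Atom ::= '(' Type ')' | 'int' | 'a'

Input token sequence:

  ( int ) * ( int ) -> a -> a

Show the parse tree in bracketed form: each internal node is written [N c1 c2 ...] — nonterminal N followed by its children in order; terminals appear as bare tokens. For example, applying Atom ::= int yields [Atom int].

Type
Prod -> Type
Prod * Atom -> Type
Atom * Atom -> Type
( Type ) * Atom -> Type
( Prod ) * Atom -> Type
( Atom ) * Atom -> Type
( int ) * Atom -> Type
( int ) * ( Type ) -> Type
( int ) * ( Prod ) -> Type
( int ) * ( Atom ) -> Type
( int ) * ( int ) -> Type
( int ) * ( int ) -> Prod -> Type
( int ) * ( int ) -> Atom -> Type
( int ) * ( int ) -> a -> Type
( int ) * ( int ) -> a -> Prod
( int ) * ( int ) -> a -> Atom
( int ) * ( int ) -> a -> a

[Type [Prod [Prod [Atom ( [Type [Prod [Atom int]]] )]] * [Atom ( [Type [Prod [Atom int]]] )]] -> [Type [Prod [Atom a]] -> [Type [Prod [Atom a]]]]]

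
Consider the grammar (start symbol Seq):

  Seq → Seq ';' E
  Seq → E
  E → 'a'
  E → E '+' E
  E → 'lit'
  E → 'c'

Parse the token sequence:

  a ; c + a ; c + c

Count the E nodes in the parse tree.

[Seq [Seq [Seq [E a]] ; [E [E c] + [E a]]] ; [E [E c] + [E c]]]

7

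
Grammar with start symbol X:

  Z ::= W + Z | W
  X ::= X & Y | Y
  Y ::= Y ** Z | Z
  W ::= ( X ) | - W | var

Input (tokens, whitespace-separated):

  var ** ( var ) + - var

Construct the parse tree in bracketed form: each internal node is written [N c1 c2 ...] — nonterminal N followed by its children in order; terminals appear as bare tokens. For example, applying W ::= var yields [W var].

[X [Y [Y [Z [W var]]] ** [Z [W ( [X [Y [Z [W var]]]] )] + [Z [W - [W var]]]]]]

X
Y
Y ** Z
Z ** Z
W ** Z
var ** Z
var ** W + Z
var ** ( X ) + Z
var ** ( Y ) + Z
var ** ( Z ) + Z
var ** ( W ) + Z
var ** ( var ) + Z
var ** ( var ) + W
var ** ( var ) + - W
var ** ( var ) + - var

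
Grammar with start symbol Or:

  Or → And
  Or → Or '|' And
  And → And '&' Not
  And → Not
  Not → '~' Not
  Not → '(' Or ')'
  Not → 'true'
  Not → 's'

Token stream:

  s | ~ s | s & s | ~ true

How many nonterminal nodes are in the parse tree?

[Or [Or [Or [Or [And [Not s]]] | [And [Not ~ [Not s]]]] | [And [And [Not s]] & [Not s]]] | [And [Not ~ [Not true]]]]

16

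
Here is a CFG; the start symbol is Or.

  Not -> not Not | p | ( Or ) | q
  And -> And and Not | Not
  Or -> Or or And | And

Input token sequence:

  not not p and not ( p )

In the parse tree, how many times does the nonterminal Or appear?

[Or [And [And [Not not [Not not [Not p]]]] and [Not not [Not ( [Or [And [Not p]]] )]]]]

2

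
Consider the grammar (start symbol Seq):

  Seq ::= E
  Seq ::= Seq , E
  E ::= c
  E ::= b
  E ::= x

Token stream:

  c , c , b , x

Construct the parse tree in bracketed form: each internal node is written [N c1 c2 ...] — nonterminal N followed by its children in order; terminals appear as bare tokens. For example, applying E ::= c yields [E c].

[Seq [Seq [Seq [Seq [E c]] , [E c]] , [E b]] , [E x]]

Seq
Seq , E
Seq , E , E
Seq , E , E , E
E , E , E , E
c , E , E , E
c , c , E , E
c , c , b , E
c , c , b , x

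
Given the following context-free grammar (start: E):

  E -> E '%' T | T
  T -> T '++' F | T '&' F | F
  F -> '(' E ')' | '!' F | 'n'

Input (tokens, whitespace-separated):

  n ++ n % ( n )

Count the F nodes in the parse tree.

4

[E [E [T [T [F n]] ++ [F n]]] % [T [F ( [E [T [F n]]] )]]]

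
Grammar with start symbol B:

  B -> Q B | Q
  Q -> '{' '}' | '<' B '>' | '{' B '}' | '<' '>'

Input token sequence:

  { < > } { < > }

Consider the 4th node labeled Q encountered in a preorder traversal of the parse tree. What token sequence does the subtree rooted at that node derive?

< >

[B [Q { [B [Q < >]] }] [B [Q { [B [Q < >]] }]]]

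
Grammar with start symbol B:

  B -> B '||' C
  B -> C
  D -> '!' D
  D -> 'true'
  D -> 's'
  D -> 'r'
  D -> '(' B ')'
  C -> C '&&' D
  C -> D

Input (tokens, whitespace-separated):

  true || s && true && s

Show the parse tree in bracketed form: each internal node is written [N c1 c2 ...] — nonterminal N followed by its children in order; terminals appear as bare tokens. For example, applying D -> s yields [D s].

B
B || C
C || C
D || C
true || C
true || C && D
true || C && D && D
true || D && D && D
true || s && D && D
true || s && true && D
true || s && true && s

[B [B [C [D true]]] || [C [C [C [D s]] && [D true]] && [D s]]]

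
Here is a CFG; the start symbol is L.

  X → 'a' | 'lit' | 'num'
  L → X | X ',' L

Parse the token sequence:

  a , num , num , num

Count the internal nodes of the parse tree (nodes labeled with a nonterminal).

8

[L [X a] , [L [X num] , [L [X num] , [L [X num]]]]]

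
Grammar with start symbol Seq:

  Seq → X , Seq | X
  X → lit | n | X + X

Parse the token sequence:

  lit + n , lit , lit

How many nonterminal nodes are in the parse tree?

8

[Seq [X [X lit] + [X n]] , [Seq [X lit] , [Seq [X lit]]]]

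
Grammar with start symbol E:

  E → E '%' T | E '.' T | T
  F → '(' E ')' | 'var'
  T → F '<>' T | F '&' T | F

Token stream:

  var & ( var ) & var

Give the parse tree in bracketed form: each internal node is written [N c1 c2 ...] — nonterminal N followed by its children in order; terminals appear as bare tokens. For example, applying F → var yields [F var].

[E [T [F var] & [T [F ( [E [T [F var]]] )] & [T [F var]]]]]

E
T
F & T
var & T
var & F & T
var & ( E ) & T
var & ( T ) & T
var & ( F ) & T
var & ( var ) & T
var & ( var ) & F
var & ( var ) & var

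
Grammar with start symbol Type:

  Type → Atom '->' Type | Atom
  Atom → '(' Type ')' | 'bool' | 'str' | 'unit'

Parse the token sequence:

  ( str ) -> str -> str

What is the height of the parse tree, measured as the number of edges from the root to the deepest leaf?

[Type [Atom ( [Type [Atom str]] )] -> [Type [Atom str] -> [Type [Atom str]]]]

4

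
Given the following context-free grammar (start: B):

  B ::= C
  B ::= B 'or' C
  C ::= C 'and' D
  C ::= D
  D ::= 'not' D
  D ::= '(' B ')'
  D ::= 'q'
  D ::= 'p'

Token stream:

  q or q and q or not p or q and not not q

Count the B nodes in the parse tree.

4

[B [B [B [B [C [D q]]] or [C [C [D q]] and [D q]]] or [C [D not [D p]]]] or [C [C [D q]] and [D not [D not [D q]]]]]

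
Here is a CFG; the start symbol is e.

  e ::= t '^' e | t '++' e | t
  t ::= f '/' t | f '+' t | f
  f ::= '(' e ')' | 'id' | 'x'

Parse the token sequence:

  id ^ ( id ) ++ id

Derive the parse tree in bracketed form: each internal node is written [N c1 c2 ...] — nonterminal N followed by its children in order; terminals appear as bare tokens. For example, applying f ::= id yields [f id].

[e [t [f id]] ^ [e [t [f ( [e [t [f id]]] )]] ++ [e [t [f id]]]]]

e
t ^ e
f ^ e
id ^ e
id ^ t ++ e
id ^ f ++ e
id ^ ( e ) ++ e
id ^ ( t ) ++ e
id ^ ( f ) ++ e
id ^ ( id ) ++ e
id ^ ( id ) ++ t
id ^ ( id ) ++ f
id ^ ( id ) ++ id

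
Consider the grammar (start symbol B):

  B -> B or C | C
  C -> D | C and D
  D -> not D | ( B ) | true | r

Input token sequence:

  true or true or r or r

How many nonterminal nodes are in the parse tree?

[B [B [B [B [C [D true]]] or [C [D true]]] or [C [D r]]] or [C [D r]]]

12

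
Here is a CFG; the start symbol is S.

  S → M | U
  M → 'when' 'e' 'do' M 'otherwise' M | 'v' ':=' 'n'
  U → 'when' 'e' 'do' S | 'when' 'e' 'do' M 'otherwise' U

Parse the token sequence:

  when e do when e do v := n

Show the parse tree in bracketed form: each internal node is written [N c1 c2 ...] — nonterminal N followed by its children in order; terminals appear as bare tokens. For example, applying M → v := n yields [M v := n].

S
U
when e do S
when e do U
when e do when e do S
when e do when e do M
when e do when e do v := n

[S [U when e do [S [U when e do [S [M v := n]]]]]]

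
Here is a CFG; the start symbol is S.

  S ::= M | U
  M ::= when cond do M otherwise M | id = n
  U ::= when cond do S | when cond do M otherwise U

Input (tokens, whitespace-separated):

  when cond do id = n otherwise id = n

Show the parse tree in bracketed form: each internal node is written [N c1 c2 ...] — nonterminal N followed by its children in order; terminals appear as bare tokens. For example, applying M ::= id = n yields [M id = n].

S
M
when cond do M otherwise M
when cond do id = n otherwise M
when cond do id = n otherwise id = n

[S [M when cond do [M id = n] otherwise [M id = n]]]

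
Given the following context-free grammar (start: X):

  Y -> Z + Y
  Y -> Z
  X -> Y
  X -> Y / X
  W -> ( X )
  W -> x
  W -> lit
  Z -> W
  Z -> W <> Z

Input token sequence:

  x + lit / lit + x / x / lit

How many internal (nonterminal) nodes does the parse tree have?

[X [Y [Z [W x]] + [Y [Z [W lit]]]] / [X [Y [Z [W lit]] + [Y [Z [W x]]]] / [X [Y [Z [W x]]] / [X [Y [Z [W lit]]]]]]]

22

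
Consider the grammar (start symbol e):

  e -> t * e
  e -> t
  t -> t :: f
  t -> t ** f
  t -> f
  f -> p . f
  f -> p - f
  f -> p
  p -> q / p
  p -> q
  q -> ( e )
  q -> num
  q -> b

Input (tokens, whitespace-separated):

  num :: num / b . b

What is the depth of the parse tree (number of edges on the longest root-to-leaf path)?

6

[e [t [t [f [p [q num]]]] :: [f [p [q num] / [p [q b]]] . [f [p [q b]]]]]]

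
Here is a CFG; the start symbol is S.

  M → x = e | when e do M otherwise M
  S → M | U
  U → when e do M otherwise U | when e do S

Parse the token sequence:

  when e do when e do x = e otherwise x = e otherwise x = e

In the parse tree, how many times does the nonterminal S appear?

1

[S [M when e do [M when e do [M x = e] otherwise [M x = e]] otherwise [M x = e]]]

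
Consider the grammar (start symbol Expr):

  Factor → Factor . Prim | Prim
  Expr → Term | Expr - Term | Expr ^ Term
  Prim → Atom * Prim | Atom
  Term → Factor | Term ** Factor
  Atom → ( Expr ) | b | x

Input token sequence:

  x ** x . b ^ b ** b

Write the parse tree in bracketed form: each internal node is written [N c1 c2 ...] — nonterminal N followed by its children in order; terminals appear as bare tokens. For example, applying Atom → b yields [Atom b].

Expr
Expr ^ Term
Term ^ Term
Term ** Factor ^ Term
Factor ** Factor ^ Term
Prim ** Factor ^ Term
Atom ** Factor ^ Term
x ** Factor ^ Term
x ** Factor . Prim ^ Term
x ** Prim . Prim ^ Term
x ** Atom . Prim ^ Term
x ** x . Prim ^ Term
x ** x . Atom ^ Term
x ** x . b ^ Term
x ** x . b ^ Term ** Factor
x ** x . b ^ Factor ** Factor
x ** x . b ^ Prim ** Factor
x ** x . b ^ Atom ** Factor
x ** x . b ^ b ** Factor
x ** x . b ^ b ** Prim
x ** x . b ^ b ** Atom
x ** x . b ^ b ** b

[Expr [Expr [Term [Term [Factor [Prim [Atom x]]]] ** [Factor [Factor [Prim [Atom x]]] . [Prim [Atom b]]]]] ^ [Term [Term [Factor [Prim [Atom b]]]] ** [Factor [Prim [Atom b]]]]]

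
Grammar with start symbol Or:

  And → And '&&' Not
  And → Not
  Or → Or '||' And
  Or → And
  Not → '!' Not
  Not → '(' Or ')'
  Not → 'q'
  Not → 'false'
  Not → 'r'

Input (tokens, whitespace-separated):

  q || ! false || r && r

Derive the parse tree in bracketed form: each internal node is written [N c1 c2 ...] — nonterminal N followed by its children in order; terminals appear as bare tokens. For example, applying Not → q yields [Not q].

[Or [Or [Or [And [Not q]]] || [And [Not ! [Not false]]]] || [And [And [Not r]] && [Not r]]]

Or
Or || And
Or || And || And
And || And || And
Not || And || And
q || And || And
q || Not || And
q || ! Not || And
q || ! false || And
q || ! false || And && Not
q || ! false || Not && Not
q || ! false || r && Not
q || ! false || r && r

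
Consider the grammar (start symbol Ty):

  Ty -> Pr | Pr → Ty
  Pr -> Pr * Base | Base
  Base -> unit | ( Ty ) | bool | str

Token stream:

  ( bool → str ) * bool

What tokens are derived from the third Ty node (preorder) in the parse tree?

[Ty [Pr [Pr [Base ( [Ty [Pr [Base bool]] → [Ty [Pr [Base str]]]] )]] * [Base bool]]]

str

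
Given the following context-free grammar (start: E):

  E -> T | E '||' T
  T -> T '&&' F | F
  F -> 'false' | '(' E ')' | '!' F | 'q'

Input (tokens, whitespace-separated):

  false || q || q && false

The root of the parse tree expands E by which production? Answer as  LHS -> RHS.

E -> E '||' T

[E [E [E [T [F false]]] || [T [F q]]] || [T [T [F q]] && [F false]]]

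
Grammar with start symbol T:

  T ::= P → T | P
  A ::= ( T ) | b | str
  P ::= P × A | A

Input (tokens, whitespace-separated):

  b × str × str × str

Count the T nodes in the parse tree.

[T [P [P [P [P [A b]] × [A str]] × [A str]] × [A str]]]

1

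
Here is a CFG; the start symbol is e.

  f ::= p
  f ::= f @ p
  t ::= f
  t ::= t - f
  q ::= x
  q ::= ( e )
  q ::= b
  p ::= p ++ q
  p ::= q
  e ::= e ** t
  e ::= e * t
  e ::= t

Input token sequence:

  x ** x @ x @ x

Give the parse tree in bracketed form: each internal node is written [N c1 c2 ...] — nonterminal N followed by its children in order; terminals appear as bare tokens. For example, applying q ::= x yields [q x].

[e [e [t [f [p [q x]]]]] ** [t [f [f [f [p [q x]]] @ [p [q x]]] @ [p [q x]]]]]

e
e ** t
t ** t
f ** t
p ** t
q ** t
x ** t
x ** f
x ** f @ p
x ** f @ p @ p
x ** p @ p @ p
x ** q @ p @ p
x ** x @ p @ p
x ** x @ q @ p
x ** x @ x @ p
x ** x @ x @ q
x ** x @ x @ x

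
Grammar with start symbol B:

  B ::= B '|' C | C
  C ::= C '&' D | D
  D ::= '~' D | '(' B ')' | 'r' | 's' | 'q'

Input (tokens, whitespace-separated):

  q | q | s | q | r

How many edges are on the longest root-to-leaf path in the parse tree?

[B [B [B [B [B [C [D q]]] | [C [D q]]] | [C [D s]]] | [C [D q]]] | [C [D r]]]

7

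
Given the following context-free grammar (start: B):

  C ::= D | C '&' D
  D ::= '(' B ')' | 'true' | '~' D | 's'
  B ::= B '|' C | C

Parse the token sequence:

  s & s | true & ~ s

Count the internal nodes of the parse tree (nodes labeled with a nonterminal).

11

[B [B [C [C [D s]] & [D s]]] | [C [C [D true]] & [D ~ [D s]]]]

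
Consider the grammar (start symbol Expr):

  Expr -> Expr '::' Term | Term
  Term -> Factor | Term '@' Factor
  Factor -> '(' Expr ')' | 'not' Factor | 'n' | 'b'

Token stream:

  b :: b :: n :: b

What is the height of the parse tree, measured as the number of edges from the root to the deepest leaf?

6

[Expr [Expr [Expr [Expr [Term [Factor b]]] :: [Term [Factor b]]] :: [Term [Factor n]]] :: [Term [Factor b]]]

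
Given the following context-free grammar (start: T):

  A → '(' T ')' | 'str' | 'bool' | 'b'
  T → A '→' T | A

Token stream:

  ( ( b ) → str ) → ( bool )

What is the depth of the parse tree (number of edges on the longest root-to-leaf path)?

[T [A ( [T [A ( [T [A b]] )] → [T [A str]]] )] → [T [A ( [T [A bool]] )]]]

6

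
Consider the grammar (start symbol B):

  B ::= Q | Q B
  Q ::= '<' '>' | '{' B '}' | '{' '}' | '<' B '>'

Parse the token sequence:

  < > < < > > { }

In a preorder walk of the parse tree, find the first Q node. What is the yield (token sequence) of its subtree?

[B [Q < >] [B [Q < [B [Q < >]] >] [B [Q { }]]]]

< >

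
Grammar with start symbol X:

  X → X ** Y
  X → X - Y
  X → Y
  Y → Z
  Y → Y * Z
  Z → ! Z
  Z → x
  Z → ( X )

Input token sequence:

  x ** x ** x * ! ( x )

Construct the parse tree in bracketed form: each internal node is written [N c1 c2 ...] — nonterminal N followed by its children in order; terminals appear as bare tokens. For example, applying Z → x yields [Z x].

[X [X [X [Y [Z x]]] ** [Y [Z x]]] ** [Y [Y [Z x]] * [Z ! [Z ( [X [Y [Z x]]] )]]]]

X
X ** Y
X ** Y ** Y
Y ** Y ** Y
Z ** Y ** Y
x ** Y ** Y
x ** Z ** Y
x ** x ** Y
x ** x ** Y * Z
x ** x ** Z * Z
x ** x ** x * Z
x ** x ** x * ! Z
x ** x ** x * ! ( X )
x ** x ** x * ! ( Y )
x ** x ** x * ! ( Z )
x ** x ** x * ! ( x )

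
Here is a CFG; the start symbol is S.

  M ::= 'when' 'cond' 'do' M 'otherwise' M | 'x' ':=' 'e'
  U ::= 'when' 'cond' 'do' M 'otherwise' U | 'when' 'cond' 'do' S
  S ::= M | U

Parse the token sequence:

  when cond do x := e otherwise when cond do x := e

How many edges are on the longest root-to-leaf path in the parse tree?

5

[S [U when cond do [M x := e] otherwise [U when cond do [S [M x := e]]]]]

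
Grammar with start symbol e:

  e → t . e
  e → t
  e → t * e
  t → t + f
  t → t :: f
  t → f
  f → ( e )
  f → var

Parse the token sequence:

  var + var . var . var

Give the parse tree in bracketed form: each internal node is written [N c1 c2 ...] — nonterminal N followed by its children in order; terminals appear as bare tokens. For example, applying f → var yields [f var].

[e [t [t [f var]] + [f var]] . [e [t [f var]] . [e [t [f var]]]]]

e
t . e
t + f . e
f + f . e
var + f . e
var + var . e
var + var . t . e
var + var . f . e
var + var . var . e
var + var . var . t
var + var . var . f
var + var . var . var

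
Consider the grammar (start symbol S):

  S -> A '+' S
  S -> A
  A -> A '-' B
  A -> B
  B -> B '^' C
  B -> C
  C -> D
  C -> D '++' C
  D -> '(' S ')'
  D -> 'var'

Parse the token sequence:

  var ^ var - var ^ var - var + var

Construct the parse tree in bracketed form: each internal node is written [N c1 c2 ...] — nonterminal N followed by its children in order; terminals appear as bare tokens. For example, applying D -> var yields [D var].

[S [A [A [A [B [B [C [D var]]] ^ [C [D var]]]] - [B [B [C [D var]]] ^ [C [D var]]]] - [B [C [D var]]]] + [S [A [B [C [D var]]]]]]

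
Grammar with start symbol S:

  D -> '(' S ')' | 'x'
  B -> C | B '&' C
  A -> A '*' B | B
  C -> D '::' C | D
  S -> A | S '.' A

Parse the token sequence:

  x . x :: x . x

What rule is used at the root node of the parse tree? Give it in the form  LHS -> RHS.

S -> S '.' A

[S [S [S [A [B [C [D x]]]]] . [A [B [C [D x] :: [C [D x]]]]]] . [A [B [C [D x]]]]]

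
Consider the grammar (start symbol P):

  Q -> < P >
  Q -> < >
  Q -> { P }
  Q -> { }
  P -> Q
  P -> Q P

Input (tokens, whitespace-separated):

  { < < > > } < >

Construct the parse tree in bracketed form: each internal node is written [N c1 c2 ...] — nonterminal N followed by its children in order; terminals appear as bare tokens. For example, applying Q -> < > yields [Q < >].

[P [Q { [P [Q < [P [Q < >]] >]] }] [P [Q < >]]]

P
Q P
{ P } P
{ Q } P
{ < P > } P
{ < Q > } P
{ < < > > } P
{ < < > > } Q
{ < < > > } < >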